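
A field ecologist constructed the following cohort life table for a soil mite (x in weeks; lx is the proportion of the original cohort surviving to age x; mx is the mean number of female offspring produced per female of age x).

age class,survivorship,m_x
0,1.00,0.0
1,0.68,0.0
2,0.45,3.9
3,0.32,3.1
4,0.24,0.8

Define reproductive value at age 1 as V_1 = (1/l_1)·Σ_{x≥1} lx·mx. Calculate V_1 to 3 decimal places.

4.322

lx·mx for x ≥ 1: 0, 1.755, 0.992, 0.192 → sum = 2.939
V_1 = 2.939 / l_1 = 2.939 / 0.68 = 4.322059… → 4.322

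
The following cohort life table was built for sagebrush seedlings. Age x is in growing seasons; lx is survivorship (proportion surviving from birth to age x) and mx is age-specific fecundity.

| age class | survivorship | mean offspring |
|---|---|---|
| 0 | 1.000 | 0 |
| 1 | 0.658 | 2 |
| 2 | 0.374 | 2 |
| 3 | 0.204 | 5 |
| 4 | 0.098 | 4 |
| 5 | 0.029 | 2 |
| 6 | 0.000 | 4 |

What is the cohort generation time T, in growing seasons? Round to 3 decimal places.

lx·mx: 0, 1.316, 0.748, 1.02, 0.392, 0.058, 0 → R0 = 3.534
x·lx·mx: 0, 1.316, 1.496, 3.06, 1.568, 0.29, 0 → Σ = 7.73
T = 7.73 / 3.534 = 2.187323… → 2.187

2.187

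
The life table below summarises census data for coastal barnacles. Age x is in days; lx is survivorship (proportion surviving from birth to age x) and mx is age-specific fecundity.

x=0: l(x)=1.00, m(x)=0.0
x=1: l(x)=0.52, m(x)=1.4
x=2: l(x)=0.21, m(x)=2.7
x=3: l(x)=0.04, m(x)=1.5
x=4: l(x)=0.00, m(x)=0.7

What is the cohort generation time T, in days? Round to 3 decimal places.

1.507

lx·mx: 0, 0.728, 0.567, 0.06, 0 → R0 = 1.355
x·lx·mx: 0, 0.728, 1.134, 0.18, 0 → Σ = 2.042
T = 2.042 / 1.355 = 1.507011… → 1.507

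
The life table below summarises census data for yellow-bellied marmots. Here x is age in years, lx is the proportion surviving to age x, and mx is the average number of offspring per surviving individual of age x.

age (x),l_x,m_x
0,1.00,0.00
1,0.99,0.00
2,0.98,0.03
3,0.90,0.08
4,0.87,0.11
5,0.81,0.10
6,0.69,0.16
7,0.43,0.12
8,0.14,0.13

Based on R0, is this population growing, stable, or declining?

R0 = Σ lx·mx = 0 + 0 + 0.0294 + 0.072 + 0.0957 + 0.081 + 0.1104 + 0.0516 + 0.0182 = 0.4583
R0 < 1, so the population is declining.

declining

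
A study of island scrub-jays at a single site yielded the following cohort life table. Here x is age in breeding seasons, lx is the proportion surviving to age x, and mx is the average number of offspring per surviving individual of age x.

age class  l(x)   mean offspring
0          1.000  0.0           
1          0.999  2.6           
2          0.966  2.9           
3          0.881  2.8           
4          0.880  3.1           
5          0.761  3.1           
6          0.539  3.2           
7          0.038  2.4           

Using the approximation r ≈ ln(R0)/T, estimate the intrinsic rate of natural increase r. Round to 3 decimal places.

0.807

R0 = Σ lx·mx = 0 + 2.5974 + 2.8014 + 2.4668 + 2.728 + 2.3591 + 1.7248 + 0.0912 = 14.7687
Σ x·lx·mx = 49.2953; T = 49.2953/14.7687 = 3.33782…
r ≈ ln(R0)/T = ln(14.7687)/3.33782… = 0.80667… → 0.807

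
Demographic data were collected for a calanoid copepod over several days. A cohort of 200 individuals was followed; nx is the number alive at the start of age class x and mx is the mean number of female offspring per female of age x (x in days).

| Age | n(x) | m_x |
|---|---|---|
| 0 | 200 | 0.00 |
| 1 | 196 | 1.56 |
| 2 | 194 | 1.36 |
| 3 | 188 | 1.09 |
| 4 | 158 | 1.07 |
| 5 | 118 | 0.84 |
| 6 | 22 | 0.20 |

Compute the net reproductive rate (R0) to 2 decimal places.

5.24

lx = nx/n0 = nx/200: 1, 0.98, 0.97, 0.94, 0.79, 0.59, 0.11
lx·mx by age: 0, 1.5288, 1.3192, 1.0246, 0.8453, 0.4956, 0.022
R0 = Σ lx·mx = 5.2355 → 5.24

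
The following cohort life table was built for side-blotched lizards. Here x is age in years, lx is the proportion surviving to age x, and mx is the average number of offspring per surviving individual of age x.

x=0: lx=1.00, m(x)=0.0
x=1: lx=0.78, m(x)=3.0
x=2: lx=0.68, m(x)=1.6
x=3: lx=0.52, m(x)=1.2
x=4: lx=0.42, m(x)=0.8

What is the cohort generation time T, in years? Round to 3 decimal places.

lx·mx: 0, 2.34, 1.088, 0.624, 0.336 → R0 = 4.388
x·lx·mx: 0, 2.34, 2.176, 1.872, 1.344 → Σ = 7.732
T = 7.732 / 4.388 = 1.762078… → 1.762

1.762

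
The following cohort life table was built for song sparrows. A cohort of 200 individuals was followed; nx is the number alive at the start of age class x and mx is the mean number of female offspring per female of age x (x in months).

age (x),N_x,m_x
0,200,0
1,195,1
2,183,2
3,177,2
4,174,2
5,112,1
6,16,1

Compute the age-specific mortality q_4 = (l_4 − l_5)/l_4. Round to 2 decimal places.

0.36

lx = nx/n0 = nx/200: 1, 0.975, 0.915, 0.885, 0.87, 0.56, 0.08
q_4 = (l_4 − l_5) / l_4 = (0.87 − 0.56) / 0.87
     = 0.31 / 0.87 = 0.356322… → 0.36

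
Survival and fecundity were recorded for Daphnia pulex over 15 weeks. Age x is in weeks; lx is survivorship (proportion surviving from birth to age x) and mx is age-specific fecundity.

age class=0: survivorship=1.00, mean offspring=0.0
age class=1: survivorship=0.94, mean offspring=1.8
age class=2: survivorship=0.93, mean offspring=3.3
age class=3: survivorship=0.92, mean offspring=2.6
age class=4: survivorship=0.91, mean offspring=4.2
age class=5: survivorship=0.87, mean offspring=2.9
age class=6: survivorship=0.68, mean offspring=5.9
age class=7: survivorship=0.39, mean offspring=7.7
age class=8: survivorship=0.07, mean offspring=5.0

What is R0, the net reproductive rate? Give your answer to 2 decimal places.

lx·mx by age: 0, 1.692, 3.069, 2.392, 3.822, 2.523, 4.012, 3.003, 0.35
R0 = Σ lx·mx = 20.863 → 20.86

20.86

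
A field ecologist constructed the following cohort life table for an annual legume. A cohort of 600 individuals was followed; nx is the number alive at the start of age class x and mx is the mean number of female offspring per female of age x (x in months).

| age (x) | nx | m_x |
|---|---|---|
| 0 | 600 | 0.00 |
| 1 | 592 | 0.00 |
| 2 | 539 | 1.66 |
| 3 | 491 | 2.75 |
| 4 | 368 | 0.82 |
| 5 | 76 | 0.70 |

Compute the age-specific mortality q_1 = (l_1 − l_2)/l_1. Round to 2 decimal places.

0.09

lx = nx/n0 = nx/600: 1, 0.98667…, 0.89833…, 0.81833…, 0.61333…, 0.12667…
q_1 = (l_1 − l_2) / l_1 = (0.986667… − 0.898333…) / 0.986667…
     = 0.088333… / 0.986667… = 0.089527… → 0.09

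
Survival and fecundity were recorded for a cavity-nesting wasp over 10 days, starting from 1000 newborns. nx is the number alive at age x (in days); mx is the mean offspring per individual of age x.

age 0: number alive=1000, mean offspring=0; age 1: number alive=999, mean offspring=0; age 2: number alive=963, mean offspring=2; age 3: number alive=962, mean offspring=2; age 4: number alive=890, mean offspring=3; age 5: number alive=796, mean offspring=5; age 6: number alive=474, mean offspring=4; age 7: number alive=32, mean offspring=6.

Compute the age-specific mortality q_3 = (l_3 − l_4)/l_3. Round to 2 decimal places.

lx = nx/n0 = nx/1000: 1, 0.999, 0.963, 0.962, 0.89, 0.796, 0.474, 0.032
q_3 = (l_3 − l_4) / l_3 = (0.962 − 0.89) / 0.962
     = 0.072 / 0.962 = 0.074844… → 0.07

0.07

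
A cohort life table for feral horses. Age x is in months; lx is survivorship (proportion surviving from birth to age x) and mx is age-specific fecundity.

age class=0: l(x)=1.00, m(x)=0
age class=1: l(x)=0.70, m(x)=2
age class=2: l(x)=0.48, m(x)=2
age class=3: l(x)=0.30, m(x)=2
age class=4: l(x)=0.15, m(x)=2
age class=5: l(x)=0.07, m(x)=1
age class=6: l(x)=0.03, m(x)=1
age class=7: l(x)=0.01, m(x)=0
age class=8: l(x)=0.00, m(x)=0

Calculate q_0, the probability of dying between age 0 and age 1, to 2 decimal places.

q_0 = (l_0 − l_1) / l_0 = (1 − 0.7) / 1
     = 0.3 / 1 = 0.3 → 0.30

0.30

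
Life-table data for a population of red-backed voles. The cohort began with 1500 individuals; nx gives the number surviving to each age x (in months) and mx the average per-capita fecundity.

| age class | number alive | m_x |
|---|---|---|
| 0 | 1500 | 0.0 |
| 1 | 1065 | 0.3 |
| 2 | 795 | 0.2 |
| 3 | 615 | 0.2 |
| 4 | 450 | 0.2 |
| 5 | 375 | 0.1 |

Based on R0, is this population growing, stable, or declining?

declining

lx = nx/n0 = nx/1500: 1, 0.71, 0.53, 0.41, 0.3, 0.25
R0 = Σ lx·mx = 0 + 0.213 + 0.106 + 0.082 + 0.06 + 0.025 = 0.486
R0 < 1, so the population is declining.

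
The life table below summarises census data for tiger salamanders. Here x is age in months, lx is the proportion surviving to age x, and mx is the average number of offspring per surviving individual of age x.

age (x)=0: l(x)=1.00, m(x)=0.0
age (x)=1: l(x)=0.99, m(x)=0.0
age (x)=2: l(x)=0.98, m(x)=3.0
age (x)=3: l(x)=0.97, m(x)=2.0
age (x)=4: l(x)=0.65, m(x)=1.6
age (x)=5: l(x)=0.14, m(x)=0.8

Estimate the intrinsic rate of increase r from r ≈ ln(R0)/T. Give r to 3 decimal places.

0.660

R0 = Σ lx·mx = 0 + 0 + 2.94 + 1.94 + 1.04 + 0.112 = 6.032
Σ x·lx·mx = 16.42; T = 16.42/6.032 = 2.72215…
r ≈ ln(R0)/T = ln(6.032)/2.72215… = 0.66017… → 0.660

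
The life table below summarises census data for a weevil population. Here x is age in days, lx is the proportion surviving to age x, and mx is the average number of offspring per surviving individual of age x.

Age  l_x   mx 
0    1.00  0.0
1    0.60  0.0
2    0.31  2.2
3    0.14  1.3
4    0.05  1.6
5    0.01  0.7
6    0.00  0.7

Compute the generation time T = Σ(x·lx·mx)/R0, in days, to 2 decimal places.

2.38

lx·mx: 0, 0, 0.682, 0.182, 0.08, 0.007, 0 → R0 = 0.951
x·lx·mx: 0, 0, 1.364, 0.546, 0.32, 0.035, 0 → Σ = 2.265
T = 2.265 / 0.951 = 2.381703… → 2.38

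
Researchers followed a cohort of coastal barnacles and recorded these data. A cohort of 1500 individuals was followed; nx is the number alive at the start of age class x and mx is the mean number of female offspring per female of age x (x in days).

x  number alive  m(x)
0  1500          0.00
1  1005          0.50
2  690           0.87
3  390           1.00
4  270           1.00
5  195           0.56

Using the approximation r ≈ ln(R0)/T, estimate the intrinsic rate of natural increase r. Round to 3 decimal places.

0.092

lx = nx/n0 = nx/1500: 1, 0.67, 0.46, 0.26, 0.18, 0.13
R0 = Σ lx·mx = 0 + 0.335 + 0.4002 + 0.26 + 0.18 + 0.0728 = 1.248
Σ x·lx·mx = 2.9994; T = 2.9994/1.248 = 2.40337…
r ≈ ln(R0)/T = ln(1.248)/2.40337… = 0.09218… → 0.092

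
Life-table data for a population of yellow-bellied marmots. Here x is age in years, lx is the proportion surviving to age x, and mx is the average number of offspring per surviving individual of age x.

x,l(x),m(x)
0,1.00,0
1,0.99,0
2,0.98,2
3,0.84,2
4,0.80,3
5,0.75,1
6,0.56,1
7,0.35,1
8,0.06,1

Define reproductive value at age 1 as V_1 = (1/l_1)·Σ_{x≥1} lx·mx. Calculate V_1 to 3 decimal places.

lx·mx for x ≥ 1: 0, 1.96, 1.68, 2.4, 0.75, 0.56, 0.35, 0.06 → sum = 7.76
V_1 = 7.76 / l_1 = 7.76 / 0.99 = 7.838384… → 7.838

7.838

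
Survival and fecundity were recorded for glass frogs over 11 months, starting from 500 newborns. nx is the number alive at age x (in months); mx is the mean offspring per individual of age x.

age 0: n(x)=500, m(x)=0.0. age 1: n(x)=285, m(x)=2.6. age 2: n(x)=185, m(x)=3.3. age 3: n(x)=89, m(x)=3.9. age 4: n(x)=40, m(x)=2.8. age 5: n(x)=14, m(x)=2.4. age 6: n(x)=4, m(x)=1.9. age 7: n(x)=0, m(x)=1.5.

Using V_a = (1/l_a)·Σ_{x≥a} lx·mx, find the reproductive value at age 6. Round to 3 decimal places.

lx = nx/n0 = nx/500: 1, 0.57, 0.37, 0.178, 0.08, 0.028, 0.008, 0
lx·mx for x ≥ 6: 0.0152, 0 → sum = 0.0152
V_6 = 0.0152 / l_6 = 0.0152 / 0.008 = 1.9 → 1.900

1.900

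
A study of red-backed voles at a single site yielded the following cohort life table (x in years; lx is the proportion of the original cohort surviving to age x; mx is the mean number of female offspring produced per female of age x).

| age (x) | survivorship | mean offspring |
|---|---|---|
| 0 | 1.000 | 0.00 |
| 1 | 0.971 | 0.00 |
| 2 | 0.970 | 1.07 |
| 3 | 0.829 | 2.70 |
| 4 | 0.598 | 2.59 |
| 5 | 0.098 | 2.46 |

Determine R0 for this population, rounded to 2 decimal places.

5.07

lx·mx by age: 0, 0, 1.0379, 2.2383, 1.54882, 0.24108
R0 = Σ lx·mx = 5.0661 → 5.07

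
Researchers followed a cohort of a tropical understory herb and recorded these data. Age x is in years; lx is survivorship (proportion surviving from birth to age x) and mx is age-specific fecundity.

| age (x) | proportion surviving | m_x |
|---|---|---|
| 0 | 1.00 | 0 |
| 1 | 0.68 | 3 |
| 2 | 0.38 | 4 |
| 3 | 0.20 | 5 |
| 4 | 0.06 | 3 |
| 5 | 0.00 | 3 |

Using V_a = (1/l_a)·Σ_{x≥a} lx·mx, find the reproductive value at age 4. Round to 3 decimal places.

3.000

lx·mx for x ≥ 4: 0.18, 0 → sum = 0.18
V_4 = 0.18 / l_4 = 0.18 / 0.06 = 3 → 3.000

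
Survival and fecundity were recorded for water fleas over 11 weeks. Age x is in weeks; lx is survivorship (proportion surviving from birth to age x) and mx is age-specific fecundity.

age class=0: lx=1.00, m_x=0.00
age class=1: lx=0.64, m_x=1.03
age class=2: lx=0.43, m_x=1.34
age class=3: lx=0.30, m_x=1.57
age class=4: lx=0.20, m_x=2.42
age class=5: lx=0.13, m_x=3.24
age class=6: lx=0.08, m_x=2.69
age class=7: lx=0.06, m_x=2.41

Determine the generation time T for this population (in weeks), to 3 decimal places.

lx·mx: 0, 0.6592, 0.5762, 0.471, 0.484, 0.4212, 0.2152, 0.1446 → R0 = 2.9714
x·lx·mx: 0, 0.6592, 1.1524, 1.413, 1.936, 2.106, 1.2912, 1.0122 → Σ = 9.57
T = 9.57 / 2.9714 = 3.220704… → 3.221

3.221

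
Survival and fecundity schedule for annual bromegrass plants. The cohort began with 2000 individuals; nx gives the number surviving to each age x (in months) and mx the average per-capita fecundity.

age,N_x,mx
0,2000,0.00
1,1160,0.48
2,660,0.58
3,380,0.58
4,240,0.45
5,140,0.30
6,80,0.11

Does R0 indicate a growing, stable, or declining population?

declining

lx = nx/n0 = nx/2000: 1, 0.58, 0.33, 0.19, 0.12, 0.07, 0.04
R0 = Σ lx·mx = 0 + 0.2784 + 0.1914 + 0.1102 + 0.054 + 0.021 + 0.0044 = 0.6594
R0 < 1, so the population is declining.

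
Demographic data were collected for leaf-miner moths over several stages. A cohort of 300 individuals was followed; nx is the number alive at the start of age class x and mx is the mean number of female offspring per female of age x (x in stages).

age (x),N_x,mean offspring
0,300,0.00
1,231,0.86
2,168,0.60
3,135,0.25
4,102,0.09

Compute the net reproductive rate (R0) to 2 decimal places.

lx = nx/n0 = nx/300: 1, 0.77, 0.56, 0.45, 0.34
lx·mx by age: 0, 0.6622, 0.336, 0.1125, 0.0306
R0 = Σ lx·mx = 1.1413 → 1.14

1.14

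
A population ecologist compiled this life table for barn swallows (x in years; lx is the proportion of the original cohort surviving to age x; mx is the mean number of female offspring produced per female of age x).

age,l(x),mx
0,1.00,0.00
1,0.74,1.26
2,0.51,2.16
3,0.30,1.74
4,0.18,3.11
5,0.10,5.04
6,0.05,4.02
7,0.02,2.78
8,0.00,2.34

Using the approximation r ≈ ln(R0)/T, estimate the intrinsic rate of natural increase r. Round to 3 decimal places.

0.475

R0 = Σ lx·mx = 0 + 0.9324 + 1.1016 + 0.522 + 0.5598 + 0.504 + 0.201 + 0.0556 + 0 = 3.8764
Σ x·lx·mx = 11.056; T = 11.056/3.8764 = 2.85213…
r ≈ ln(R0)/T = ln(3.8764)/2.85213… = 0.47505… → 0.475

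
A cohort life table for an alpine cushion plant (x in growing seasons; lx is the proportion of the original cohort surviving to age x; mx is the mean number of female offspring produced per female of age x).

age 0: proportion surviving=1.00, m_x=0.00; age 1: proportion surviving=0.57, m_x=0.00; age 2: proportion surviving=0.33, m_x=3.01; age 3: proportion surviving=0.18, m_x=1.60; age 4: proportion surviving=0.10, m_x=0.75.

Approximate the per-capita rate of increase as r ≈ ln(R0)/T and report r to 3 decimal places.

R0 = Σ lx·mx = 0 + 0 + 0.9933 + 0.288 + 0.075 = 1.3563
Σ x·lx·mx = 3.1506; T = 3.1506/1.3563 = 2.32294…
r ≈ ln(R0)/T = ln(1.3563)/2.32294… = 0.1312… → 0.131

0.131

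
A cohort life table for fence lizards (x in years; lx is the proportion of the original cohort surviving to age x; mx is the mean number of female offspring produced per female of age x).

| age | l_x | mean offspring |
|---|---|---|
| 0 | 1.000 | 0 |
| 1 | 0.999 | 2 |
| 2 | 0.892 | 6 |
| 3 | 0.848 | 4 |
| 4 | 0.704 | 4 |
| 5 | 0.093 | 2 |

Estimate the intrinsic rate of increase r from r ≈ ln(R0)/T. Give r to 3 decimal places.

1.027

R0 = Σ lx·mx = 0 + 1.998 + 5.352 + 3.392 + 2.816 + 0.186 = 13.744
Σ x·lx·mx = 35.072; T = 35.072/13.744 = 2.5518…
r ≈ ln(R0)/T = ln(13.744)/2.5518… = 1.02696… → 1.027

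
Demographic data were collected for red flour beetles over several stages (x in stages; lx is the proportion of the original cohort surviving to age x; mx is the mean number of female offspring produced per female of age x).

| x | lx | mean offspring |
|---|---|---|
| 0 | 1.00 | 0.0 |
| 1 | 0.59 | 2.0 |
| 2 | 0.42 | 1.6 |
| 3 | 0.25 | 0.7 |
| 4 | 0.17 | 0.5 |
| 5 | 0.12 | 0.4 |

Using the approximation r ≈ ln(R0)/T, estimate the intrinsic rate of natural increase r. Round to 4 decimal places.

0.4584

R0 = Σ lx·mx = 0 + 1.18 + 0.672 + 0.175 + 0.085 + 0.048 = 2.16
Σ x·lx·mx = 3.629; T = 3.629/2.16 = 1.68009…
r ≈ ln(R0)/T = ln(2.16)/1.68009… = 0.458372… → 0.4584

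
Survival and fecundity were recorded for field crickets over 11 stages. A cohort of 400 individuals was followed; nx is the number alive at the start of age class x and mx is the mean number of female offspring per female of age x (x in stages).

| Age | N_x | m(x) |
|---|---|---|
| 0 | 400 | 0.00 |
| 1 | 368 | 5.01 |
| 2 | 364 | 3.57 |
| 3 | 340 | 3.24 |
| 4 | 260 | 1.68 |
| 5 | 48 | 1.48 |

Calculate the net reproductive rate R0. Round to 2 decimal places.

lx = nx/n0 = nx/400: 1, 0.92, 0.91, 0.85, 0.65, 0.12
lx·mx by age: 0, 4.6092, 3.2487, 2.754, 1.092, 0.1776
R0 = Σ lx·mx = 11.8815 → 11.88

11.88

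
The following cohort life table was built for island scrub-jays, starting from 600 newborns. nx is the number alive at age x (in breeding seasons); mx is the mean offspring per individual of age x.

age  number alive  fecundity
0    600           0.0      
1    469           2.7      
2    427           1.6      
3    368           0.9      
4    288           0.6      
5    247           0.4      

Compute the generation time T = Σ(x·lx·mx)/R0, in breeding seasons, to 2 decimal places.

lx = nx/n0 = nx/600: 1, 0.78167…, 0.71167…, 0.61333…, 0.48, 0.41167…
lx·mx: 0, 2.1105…, 1.138667…, 0.552…, 0.288, 0.164667… → R0 = 4.253833…
x·lx·mx: 0, 2.1105…, 2.277333…, 1.656…, 1.152, 0.823333… → Σ = 8.019167…
T = 8.019167… / 4.253833… = 1.885162… → 1.89

1.89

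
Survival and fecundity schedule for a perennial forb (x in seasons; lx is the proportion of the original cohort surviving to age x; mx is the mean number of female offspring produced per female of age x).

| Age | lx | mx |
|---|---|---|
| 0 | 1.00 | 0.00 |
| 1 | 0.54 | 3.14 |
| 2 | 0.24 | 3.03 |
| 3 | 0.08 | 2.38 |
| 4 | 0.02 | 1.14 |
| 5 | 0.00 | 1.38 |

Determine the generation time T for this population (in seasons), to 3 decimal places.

lx·mx: 0, 1.6956, 0.7272, 0.1904, 0.0228, 0 → R0 = 2.636
x·lx·mx: 0, 1.6956, 1.4544, 0.5712, 0.0912, 0 → Σ = 3.8124
T = 3.8124 / 2.636 = 1.446282… → 1.446

1.446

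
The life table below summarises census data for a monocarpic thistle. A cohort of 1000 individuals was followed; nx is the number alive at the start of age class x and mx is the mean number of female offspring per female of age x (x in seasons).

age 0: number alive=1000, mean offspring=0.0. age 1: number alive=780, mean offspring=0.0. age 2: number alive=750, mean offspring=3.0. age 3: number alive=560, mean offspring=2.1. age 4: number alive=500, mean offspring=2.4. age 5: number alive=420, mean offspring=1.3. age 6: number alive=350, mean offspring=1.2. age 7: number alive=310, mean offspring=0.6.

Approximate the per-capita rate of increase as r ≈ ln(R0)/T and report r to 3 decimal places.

lx = nx/n0 = nx/1000: 1, 0.78, 0.75, 0.56, 0.5, 0.42, 0.35, 0.31
R0 = Σ lx·mx = 0 + 0 + 2.25 + 1.176 + 1.2 + 0.546 + 0.42 + 0.186 = 5.778
Σ x·lx·mx = 19.38; T = 19.38/5.778 = 3.3541…
r ≈ ln(R0)/T = ln(5.778)/3.3541… = 0.52296… → 0.523

0.523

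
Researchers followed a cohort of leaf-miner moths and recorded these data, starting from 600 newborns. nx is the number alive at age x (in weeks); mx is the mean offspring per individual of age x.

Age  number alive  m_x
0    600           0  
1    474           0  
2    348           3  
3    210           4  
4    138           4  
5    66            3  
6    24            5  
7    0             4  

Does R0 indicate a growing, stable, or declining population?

lx = nx/n0 = nx/600: 1, 0.79, 0.58, 0.35, 0.23, 0.11, 0.04, 0
R0 = Σ lx·mx = 0 + 0 + 1.74 + 1.4 + 0.92 + 0.33 + 0.2 + 0 = 4.59
R0 > 1, so the population is growing.

growing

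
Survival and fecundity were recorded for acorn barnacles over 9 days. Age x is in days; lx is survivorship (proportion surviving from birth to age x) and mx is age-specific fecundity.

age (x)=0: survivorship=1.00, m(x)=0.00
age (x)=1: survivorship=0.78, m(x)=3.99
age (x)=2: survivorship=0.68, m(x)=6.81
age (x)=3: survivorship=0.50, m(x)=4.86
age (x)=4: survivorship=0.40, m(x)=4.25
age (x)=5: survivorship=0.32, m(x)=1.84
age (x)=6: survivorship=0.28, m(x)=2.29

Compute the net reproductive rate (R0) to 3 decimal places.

lx·mx by age: 0, 3.1122, 4.6308, 2.43, 1.7, 0.5888, 0.6412
R0 = Σ lx·mx = 13.103 → 13.103

13.103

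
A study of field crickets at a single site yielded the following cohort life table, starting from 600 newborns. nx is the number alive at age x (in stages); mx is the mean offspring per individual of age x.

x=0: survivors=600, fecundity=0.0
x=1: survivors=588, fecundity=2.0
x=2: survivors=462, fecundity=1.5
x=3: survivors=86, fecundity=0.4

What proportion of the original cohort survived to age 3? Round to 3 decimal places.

l_3 = n_3/n_0 = 86/600 = 0.143333… → 0.143

0.143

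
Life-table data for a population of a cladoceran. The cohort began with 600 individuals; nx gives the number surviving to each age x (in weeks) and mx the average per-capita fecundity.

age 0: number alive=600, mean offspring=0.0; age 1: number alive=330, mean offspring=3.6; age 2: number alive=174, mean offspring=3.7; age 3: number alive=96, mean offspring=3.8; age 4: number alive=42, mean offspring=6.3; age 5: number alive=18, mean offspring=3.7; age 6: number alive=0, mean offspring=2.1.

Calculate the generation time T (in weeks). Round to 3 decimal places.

1.963

lx = nx/n0 = nx/600: 1, 0.55, 0.29, 0.16, 0.07, 0.03, 0
lx·mx: 0, 1.98, 1.073, 0.608, 0.441, 0.111, 0 → R0 = 4.213
x·lx·mx: 0, 1.98, 2.146, 1.824, 1.764, 0.555, 0 → Σ = 8.269
T = 8.269 / 4.213 = 1.962734… → 1.963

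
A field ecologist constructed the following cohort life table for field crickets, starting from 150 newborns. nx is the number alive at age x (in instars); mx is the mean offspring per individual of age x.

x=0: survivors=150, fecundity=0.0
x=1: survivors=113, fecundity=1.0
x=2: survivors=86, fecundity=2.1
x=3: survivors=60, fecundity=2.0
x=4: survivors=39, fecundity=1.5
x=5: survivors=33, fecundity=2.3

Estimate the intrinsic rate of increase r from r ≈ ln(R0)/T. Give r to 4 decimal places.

0.4904

lx = nx/n0 = nx/150: 1, 0.75333…, 0.57333…, 0.4, 0.26, 0.22
R0 = Σ lx·mx = 0 + 0.75333… + 1.204… + 0.8 + 0.39 + 0.506 = 3.653333…
Σ x·lx·mx = 9.651333…; T = 9.651333…/3.653333… = 2.64179…
r ≈ ln(R0)/T = ln(3.653333…)/2.64179… = 0.490441… → 0.4904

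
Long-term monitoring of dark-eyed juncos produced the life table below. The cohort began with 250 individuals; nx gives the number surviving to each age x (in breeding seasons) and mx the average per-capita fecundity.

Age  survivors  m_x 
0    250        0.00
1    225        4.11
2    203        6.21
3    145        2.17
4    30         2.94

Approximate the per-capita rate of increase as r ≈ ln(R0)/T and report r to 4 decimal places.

lx = nx/n0 = nx/250: 1, 0.9, 0.812, 0.58, 0.12
R0 = Σ lx·mx = 0 + 3.699 + 5.04252 + 1.2586 + 0.3528 = 10.35292
Σ x·lx·mx = 18.97104; T = 18.97104/10.35292 = 1.83243…
r ≈ ln(R0)/T = ln(10.35292)/1.83243… = 1.2755… → 1.2755

1.2755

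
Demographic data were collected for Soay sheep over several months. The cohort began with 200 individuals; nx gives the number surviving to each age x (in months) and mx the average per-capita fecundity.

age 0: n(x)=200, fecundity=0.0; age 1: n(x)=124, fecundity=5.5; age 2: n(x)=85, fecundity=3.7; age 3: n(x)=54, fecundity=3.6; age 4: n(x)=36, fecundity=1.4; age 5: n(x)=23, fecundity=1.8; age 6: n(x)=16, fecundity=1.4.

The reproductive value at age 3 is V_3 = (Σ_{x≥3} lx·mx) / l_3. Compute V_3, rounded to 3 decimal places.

5.715

lx = nx/n0 = nx/200: 1, 0.62, 0.425, 0.27, 0.18, 0.115, 0.08
lx·mx for x ≥ 3: 0.972, 0.252, 0.207, 0.112 → sum = 1.543
V_3 = 1.543 / l_3 = 1.543 / 0.27 = 5.714815… → 5.715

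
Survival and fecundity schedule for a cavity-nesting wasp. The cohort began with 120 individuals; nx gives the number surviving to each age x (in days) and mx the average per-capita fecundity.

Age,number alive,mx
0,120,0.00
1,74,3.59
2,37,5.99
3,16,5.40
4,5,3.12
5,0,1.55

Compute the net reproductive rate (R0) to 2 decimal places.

4.91

lx = nx/n0 = nx/120: 1, 0.61667…, 0.30833…, 0.13333…, 0.04167…, 0
lx·mx by age: 0, 2.213833…, 1.846917…, 0.72…, 0.13…, 0
R0 = Σ lx·mx = 4.91075… → 4.91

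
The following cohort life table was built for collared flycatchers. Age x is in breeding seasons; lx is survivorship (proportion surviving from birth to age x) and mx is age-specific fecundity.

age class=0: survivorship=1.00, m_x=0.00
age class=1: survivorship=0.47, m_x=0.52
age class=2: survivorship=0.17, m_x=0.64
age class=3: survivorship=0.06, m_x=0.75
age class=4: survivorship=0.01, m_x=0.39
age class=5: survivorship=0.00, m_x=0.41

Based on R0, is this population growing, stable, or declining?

declining

R0 = Σ lx·mx = 0 + 0.2444 + 0.1088 + 0.045 + 0.0039 + 0 = 0.4021
R0 < 1, so the population is declining.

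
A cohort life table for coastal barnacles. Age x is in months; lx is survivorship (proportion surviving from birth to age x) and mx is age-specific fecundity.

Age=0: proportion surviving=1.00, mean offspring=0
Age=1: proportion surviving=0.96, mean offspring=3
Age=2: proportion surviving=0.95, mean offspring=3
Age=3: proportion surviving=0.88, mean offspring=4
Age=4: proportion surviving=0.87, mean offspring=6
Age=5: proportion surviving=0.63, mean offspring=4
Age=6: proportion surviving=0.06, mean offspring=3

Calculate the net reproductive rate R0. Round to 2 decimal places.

17.17

lx·mx by age: 0, 2.88, 2.85, 3.52, 5.22, 2.52, 0.18
R0 = Σ lx·mx = 17.17 → 17.17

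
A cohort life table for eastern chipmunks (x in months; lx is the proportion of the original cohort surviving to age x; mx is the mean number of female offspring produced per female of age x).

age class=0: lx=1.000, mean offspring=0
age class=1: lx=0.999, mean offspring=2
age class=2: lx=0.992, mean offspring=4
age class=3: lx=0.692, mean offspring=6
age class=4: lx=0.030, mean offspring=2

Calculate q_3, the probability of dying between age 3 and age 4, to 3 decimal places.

q_3 = (l_3 − l_4) / l_3 = (0.692 − 0.03) / 0.692
     = 0.662 / 0.692 = 0.956647… → 0.957

0.957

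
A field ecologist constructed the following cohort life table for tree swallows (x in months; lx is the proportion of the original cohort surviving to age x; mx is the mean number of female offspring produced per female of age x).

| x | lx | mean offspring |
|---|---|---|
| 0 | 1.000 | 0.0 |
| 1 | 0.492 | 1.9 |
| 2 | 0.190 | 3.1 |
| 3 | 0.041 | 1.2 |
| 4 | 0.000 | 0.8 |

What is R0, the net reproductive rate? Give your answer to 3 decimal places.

1.573

lx·mx by age: 0, 0.9348, 0.589, 0.0492, 0
R0 = Σ lx·mx = 1.573 → 1.573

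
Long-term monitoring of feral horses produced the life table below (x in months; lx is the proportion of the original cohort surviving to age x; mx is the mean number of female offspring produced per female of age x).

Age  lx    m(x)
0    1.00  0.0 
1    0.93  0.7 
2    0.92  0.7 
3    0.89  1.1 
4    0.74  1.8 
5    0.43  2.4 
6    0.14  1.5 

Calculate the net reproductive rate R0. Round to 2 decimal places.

lx·mx by age: 0, 0.651, 0.644, 0.979, 1.332, 1.032, 0.21
R0 = Σ lx·mx = 4.848 → 4.85

4.85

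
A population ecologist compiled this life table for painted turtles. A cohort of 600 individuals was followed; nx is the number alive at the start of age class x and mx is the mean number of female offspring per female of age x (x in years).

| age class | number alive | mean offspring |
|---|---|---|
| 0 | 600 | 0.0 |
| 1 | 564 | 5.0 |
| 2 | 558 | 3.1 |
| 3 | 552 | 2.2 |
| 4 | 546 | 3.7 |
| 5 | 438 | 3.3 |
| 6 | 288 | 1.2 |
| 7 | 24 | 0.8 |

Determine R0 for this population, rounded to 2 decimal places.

lx = nx/n0 = nx/600: 1, 0.94, 0.93, 0.92, 0.91, 0.73, 0.48, 0.04
lx·mx by age: 0, 4.7, 2.883, 2.024, 3.367, 2.409, 0.576, 0.032
R0 = Σ lx·mx = 15.991 → 15.99

15.99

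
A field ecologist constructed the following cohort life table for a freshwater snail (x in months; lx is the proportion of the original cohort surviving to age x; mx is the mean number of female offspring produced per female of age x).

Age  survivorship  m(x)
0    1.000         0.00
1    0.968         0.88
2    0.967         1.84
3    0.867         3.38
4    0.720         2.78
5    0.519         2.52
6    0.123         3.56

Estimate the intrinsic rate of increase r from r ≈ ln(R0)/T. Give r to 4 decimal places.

0.6837

R0 = Σ lx·mx = 0 + 0.85184 + 1.77928 + 2.93046 + 2.0016 + 1.30788 + 0.43788 = 9.30894
Σ x·lx·mx = 30.37486; T = 30.37486/9.30894 = 3.26298…
r ≈ ln(R0)/T = ln(9.30894)/3.26298… = 0.683724… → 0.6837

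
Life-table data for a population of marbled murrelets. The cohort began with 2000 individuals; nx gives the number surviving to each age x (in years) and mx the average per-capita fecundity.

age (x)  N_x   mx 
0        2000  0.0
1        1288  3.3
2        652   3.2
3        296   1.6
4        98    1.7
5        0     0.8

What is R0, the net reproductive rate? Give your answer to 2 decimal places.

lx = nx/n0 = nx/2000: 1, 0.644, 0.326, 0.148, 0.049, 0
lx·mx by age: 0, 2.1252, 1.0432, 0.2368, 0.0833, 0
R0 = Σ lx·mx = 3.4885 → 3.49

3.49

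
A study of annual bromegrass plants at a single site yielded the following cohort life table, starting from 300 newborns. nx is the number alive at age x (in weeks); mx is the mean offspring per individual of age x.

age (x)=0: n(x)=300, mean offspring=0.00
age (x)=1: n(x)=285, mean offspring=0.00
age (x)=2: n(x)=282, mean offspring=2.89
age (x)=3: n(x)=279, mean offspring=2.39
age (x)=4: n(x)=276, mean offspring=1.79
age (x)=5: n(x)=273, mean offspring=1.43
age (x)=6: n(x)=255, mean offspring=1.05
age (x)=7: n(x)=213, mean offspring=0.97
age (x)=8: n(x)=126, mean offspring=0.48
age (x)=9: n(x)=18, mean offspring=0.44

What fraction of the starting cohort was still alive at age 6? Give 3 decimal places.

0.850

l_6 = n_6/n_0 = 255/300 = 0.85 → 0.850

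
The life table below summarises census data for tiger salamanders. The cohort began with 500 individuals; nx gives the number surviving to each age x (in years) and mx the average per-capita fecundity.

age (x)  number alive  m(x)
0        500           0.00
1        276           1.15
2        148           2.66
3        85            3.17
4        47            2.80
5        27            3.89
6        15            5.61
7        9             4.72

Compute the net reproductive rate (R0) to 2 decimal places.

2.69

lx = nx/n0 = nx/500: 1, 0.552, 0.296, 0.17, 0.094, 0.054, 0.03, 0.018
lx·mx by age: 0, 0.6348, 0.78736, 0.5389, 0.2632, 0.21006, 0.1683, 0.08496
R0 = Σ lx·mx = 2.68758 → 2.69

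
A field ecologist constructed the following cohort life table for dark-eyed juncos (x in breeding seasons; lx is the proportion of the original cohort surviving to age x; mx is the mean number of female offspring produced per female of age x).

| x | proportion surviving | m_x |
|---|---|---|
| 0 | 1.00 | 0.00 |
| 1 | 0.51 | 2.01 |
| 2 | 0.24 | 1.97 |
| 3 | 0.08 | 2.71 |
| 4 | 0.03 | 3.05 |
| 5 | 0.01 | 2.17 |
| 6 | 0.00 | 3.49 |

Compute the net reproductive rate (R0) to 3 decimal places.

lx·mx by age: 0, 1.0251, 0.4728, 0.2168, 0.0915, 0.0217, 0
R0 = Σ lx·mx = 1.8279 → 1.828

1.828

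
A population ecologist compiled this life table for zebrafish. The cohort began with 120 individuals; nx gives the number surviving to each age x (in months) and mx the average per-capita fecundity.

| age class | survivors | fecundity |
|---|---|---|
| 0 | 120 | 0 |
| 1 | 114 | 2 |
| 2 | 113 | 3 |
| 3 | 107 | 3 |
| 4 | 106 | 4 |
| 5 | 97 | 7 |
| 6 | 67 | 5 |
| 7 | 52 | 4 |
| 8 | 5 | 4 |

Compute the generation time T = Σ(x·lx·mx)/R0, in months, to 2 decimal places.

lx = nx/n0 = nx/120: 1, 0.95, 0.94167…, 0.89167…, 0.88333…, 0.80833…, 0.55833…, 0.43333…, 0.04167…
lx·mx: 0, 1.9, 2.825…, 2.675…, 3.533333…, 5.658333…, 2.791667…, 1.733333…, 0.166667… → R0 = 21.283333…
x·lx·mx: 0, 1.9, 5.65…, 8.025…, 14.133333…, 28.291667…, 16.75…, 12.133333…, 1.333333… → Σ = 88.216667…
T = 88.216667… / 21.283333… = 4.144871… → 4.14

4.14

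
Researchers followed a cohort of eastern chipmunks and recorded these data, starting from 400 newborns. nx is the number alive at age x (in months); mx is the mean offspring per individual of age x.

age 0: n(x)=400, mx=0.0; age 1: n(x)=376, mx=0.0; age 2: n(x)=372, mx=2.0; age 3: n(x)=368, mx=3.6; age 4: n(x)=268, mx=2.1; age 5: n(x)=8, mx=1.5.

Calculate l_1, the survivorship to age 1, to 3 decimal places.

0.940

l_1 = n_1/n_0 = 376/400 = 0.94 → 0.940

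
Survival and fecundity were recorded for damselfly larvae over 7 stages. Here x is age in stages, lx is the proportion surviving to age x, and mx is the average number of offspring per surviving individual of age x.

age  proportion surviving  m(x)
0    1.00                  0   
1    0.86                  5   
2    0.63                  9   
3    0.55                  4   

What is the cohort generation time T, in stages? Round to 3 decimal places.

lx·mx: 0, 4.3, 5.67, 2.2 → R0 = 12.17
x·lx·mx: 0, 4.3, 11.34, 6.6 → Σ = 22.24
T = 22.24 / 12.17 = 1.827445… → 1.827

1.827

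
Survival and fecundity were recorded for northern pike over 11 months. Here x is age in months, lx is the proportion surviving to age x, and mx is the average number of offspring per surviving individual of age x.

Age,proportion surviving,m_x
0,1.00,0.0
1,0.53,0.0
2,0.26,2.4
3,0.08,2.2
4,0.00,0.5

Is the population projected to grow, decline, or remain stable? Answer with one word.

declining

R0 = Σ lx·mx = 0 + 0 + 0.624 + 0.176 + 0 = 0.8
R0 < 1, so the population is declining.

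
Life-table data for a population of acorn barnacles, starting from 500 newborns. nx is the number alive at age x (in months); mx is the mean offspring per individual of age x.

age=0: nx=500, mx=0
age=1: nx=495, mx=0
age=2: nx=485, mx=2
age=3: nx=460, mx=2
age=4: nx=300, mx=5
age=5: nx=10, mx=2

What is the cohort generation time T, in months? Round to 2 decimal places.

lx = nx/n0 = nx/500: 1, 0.99, 0.97, 0.92, 0.6, 0.02
lx·mx: 0, 0, 1.94, 1.84, 3, 0.04 → R0 = 6.82
x·lx·mx: 0, 0, 3.88, 5.52, 12, 0.2 → Σ = 21.6
T = 21.6 / 6.82 = 3.167155… → 3.17

3.17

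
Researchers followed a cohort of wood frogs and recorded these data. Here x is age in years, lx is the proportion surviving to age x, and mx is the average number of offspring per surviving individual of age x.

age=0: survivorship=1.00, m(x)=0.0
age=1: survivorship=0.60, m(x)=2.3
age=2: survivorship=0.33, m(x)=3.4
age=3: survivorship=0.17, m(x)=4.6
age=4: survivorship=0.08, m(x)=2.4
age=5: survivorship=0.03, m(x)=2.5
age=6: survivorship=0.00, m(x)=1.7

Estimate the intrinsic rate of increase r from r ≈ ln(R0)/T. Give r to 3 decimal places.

R0 = Σ lx·mx = 0 + 1.38 + 1.122 + 0.782 + 0.192 + 0.075 + 0 = 3.551
Σ x·lx·mx = 7.113; T = 7.113/3.551 = 2.0031…
r ≈ ln(R0)/T = ln(3.551)/2.0031… = 0.63263… → 0.633

0.633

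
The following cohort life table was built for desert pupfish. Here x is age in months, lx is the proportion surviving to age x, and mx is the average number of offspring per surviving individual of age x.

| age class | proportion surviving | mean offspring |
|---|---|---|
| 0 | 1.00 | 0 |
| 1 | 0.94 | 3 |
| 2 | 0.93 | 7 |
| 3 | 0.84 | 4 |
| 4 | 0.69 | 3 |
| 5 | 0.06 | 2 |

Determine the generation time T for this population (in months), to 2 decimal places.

2.34

lx·mx: 0, 2.82, 6.51, 3.36, 2.07, 0.12 → R0 = 14.88
x·lx·mx: 0, 2.82, 13.02, 10.08, 8.28, 0.6 → Σ = 34.8
T = 34.8 / 14.88 = 2.33871… → 2.34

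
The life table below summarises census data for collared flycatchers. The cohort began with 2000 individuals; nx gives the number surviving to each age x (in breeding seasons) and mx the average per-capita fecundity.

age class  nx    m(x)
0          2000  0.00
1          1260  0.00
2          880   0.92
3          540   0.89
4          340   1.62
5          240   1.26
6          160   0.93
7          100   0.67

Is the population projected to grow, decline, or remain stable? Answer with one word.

lx = nx/n0 = nx/2000: 1, 0.63, 0.44, 0.27, 0.17, 0.12, 0.08, 0.05
R0 = Σ lx·mx = 0 + 0 + 0.4048 + 0.2403 + 0.2754 + 0.1512 + 0.0744 + 0.0335 = 1.1796
R0 > 1, so the population is growing.

growing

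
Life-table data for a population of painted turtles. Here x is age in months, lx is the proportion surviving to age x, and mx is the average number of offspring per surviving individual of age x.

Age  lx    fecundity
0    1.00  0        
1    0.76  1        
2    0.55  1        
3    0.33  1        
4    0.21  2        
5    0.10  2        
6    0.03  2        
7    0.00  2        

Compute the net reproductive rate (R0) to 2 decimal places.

2.32

lx·mx by age: 0, 0.76, 0.55, 0.33, 0.42, 0.2, 0.06, 0
R0 = Σ lx·mx = 2.32 → 2.32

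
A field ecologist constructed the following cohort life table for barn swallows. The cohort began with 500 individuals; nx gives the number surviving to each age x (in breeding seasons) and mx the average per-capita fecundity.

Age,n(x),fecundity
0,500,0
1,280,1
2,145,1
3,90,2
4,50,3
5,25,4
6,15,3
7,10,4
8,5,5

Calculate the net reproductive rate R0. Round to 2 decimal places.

lx = nx/n0 = nx/500: 1, 0.56, 0.29, 0.18, 0.1, 0.05, 0.03, 0.02, 0.01
lx·mx by age: 0, 0.56, 0.29, 0.36, 0.3, 0.2, 0.09, 0.08, 0.05
R0 = Σ lx·mx = 1.93 → 1.93

1.93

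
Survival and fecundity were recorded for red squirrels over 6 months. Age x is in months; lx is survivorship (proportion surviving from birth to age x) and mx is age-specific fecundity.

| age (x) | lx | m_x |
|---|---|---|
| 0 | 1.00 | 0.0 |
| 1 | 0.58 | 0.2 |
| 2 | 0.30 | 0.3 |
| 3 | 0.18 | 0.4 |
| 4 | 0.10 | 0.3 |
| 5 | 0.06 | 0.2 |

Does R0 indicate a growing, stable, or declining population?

R0 = Σ lx·mx = 0 + 0.116 + 0.09 + 0.072 + 0.03 + 0.012 = 0.32
R0 < 1, so the population is declining.

declining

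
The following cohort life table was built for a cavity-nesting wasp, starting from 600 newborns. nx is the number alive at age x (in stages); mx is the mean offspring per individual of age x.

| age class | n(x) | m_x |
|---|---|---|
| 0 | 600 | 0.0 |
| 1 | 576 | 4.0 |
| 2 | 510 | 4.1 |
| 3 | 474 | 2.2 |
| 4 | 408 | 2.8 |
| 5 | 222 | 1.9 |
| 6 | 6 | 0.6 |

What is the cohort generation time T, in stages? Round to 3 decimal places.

2.329

lx = nx/n0 = nx/600: 1, 0.96, 0.85, 0.79, 0.68, 0.37, 0.01
lx·mx: 0, 3.84, 3.485, 1.738, 1.904, 0.703, 0.006 → R0 = 11.676
x·lx·mx: 0, 3.84, 6.97, 5.214, 7.616, 3.515, 0.036 → Σ = 27.191
T = 27.191 / 11.676 = 2.328794… → 2.329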